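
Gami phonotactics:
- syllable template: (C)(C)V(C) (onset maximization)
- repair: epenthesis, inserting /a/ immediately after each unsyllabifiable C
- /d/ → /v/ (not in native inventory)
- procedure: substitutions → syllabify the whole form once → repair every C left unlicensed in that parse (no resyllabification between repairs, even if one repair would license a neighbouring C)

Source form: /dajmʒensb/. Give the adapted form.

vajmʒensaba

Substitution: /d/ → /v/, giving /vajmʒensb/.
The consonants /s/, /b/ cannot be parsed into a legal (C)(C)V(C) syllable (at most one coda consonant is licensed; onsets may contain at most 2 consonants).
Epenthesis after each stranded consonant: /s/ → /sa/, /b/ → /ba/.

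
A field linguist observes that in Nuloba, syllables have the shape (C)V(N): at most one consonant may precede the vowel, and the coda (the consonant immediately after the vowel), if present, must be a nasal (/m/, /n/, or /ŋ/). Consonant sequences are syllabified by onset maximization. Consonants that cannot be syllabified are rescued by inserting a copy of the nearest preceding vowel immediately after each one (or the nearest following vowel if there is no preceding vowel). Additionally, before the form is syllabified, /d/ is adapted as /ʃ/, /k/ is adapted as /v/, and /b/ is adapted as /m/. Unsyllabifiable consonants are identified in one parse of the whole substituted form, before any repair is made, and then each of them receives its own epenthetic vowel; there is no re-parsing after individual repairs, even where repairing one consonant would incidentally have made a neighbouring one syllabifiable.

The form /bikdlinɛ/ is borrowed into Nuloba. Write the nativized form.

Substitution: /b/ → /m/, /k/ → /v/, /d/ → /ʃ/, giving /mivʃlinɛ/.
Under (C)V(N), the unsyllabifiable consonants are /v/, /ʃ/ (only a nasal (/m/, /n/, or /ŋ/) is licensed in coda position; onsets are limited to one consonant).
Inserting the epenthetic vowel yields /v/ → /vi/, /ʃ/ → /ʃi/.

miviʃilinɛ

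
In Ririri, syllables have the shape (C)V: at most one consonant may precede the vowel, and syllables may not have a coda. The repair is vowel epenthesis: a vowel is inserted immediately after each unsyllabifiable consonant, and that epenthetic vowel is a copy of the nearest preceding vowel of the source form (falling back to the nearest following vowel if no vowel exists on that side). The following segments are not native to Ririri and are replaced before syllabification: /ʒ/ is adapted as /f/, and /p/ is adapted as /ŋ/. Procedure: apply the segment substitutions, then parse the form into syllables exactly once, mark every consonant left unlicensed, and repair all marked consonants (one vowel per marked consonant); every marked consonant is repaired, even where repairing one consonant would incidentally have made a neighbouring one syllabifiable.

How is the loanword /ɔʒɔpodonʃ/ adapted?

Substitution: /ʒ/ → /f/, /p/ → /ŋ/, giving /ɔfɔŋodonʃ/.
The consonants /n/, /ʃ/ cannot be parsed into a legal (C)V syllable (no codas are permitted; onsets are limited to one consonant).
Each unlicensed consonant becomes the onset of a new syllable: /n/ → /no/, /ʃ/ → /ʃo/.

ɔfɔŋodonoʃo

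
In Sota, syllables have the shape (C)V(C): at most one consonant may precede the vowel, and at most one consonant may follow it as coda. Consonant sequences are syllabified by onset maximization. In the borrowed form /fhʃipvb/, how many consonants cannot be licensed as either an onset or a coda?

4

Syllabifying with onset maximization leaves /f/, /h/, /v/, /b/ stranded (at most one coda consonant is licensed; onsets are limited to one consonant).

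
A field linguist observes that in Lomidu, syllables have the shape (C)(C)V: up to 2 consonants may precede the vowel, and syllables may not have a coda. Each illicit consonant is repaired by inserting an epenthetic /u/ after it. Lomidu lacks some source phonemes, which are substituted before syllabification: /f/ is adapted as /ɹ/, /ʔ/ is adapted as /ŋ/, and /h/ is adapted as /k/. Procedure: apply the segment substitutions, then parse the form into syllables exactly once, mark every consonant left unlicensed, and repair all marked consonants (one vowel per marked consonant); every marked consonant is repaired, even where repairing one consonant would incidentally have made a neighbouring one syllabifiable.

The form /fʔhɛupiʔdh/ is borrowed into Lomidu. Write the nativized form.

ɹuŋkɛupiŋuduku

Substitution: /f/ → /ɹ/, /ʔ/ → /ŋ/, /h/ → /k/, giving /ɹŋkɛupiŋdk/.
Syllabifying with onset maximization leaves /ɹ/, /ŋ/, /d/, /k/ stranded (no codas are permitted; onsets may contain at most 2 consonants).
Epenthesis after each stranded consonant: /ɹ/ → /ɹu/, /ŋ/ → /ŋu/, /d/ → /du/, /k/ → /ku/.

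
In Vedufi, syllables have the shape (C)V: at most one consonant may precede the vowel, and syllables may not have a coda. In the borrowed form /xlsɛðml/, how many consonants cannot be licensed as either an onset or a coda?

The consonants /x/, /l/, /ð/, /m/, /l/ cannot be parsed into a legal (C)V syllable (no codas are permitted; onsets are limited to one consonant).

5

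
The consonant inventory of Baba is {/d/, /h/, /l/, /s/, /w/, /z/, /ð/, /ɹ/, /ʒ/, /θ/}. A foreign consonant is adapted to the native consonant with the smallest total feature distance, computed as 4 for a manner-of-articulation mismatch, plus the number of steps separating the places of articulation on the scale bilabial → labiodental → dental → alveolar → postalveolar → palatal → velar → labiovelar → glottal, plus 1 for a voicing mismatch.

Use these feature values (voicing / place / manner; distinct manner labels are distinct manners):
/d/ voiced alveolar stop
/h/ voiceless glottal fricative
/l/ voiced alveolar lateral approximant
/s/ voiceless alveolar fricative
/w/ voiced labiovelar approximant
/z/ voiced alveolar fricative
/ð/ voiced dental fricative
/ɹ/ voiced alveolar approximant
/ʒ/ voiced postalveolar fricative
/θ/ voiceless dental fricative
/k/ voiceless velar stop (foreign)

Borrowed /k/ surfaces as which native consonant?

/d/ is closest: same manner (stop), place distance 3 (velar→alveolar), voicing differs (+1); total 4. Next closest is /h/ at distance 6.

d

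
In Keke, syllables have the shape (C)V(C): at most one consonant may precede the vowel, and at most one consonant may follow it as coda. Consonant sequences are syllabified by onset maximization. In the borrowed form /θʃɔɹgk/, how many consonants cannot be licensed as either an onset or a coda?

Syllabifying with onset maximization leaves /θ/, /g/, /k/ stranded (at most one coda consonant is licensed; onsets are limited to one consonant).

3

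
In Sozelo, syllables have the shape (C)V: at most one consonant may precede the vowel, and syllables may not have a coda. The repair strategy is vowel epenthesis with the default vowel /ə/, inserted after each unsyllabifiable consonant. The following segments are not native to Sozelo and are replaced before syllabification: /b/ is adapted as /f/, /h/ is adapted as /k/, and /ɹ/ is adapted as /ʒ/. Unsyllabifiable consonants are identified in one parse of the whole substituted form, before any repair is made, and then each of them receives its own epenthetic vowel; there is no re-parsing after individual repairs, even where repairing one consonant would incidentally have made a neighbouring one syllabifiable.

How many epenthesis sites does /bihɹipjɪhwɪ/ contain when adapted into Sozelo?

3

After substitution the input is /fikʒipjɪkwɪ/.
The unsyllabifiable consonants are /k/, /p/, /k/; each receives one epenthetic vowel.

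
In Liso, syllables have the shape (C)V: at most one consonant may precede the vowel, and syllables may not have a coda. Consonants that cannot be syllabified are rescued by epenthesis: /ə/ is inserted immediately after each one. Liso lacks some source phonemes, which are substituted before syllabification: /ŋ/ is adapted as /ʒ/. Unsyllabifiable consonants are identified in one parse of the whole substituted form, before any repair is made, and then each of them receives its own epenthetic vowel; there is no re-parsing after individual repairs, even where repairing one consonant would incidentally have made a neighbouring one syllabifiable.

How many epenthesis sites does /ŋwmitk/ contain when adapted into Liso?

After substitution the input is /ʒwmitk/.
The unsyllabifiable consonants are /ʒ/, /w/, /t/, /k/; each receives one epenthetic vowel.

4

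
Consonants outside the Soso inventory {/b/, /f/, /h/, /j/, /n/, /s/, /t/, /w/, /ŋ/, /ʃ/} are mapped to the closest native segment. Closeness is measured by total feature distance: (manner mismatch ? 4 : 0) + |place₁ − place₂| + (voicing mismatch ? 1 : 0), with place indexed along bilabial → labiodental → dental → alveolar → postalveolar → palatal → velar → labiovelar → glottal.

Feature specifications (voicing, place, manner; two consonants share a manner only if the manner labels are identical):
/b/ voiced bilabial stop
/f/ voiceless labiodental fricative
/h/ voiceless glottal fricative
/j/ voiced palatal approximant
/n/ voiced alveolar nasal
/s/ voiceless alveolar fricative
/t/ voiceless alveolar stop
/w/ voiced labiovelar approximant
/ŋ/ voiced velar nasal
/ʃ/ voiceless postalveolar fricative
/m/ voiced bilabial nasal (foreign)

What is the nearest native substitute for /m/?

/n/ is closest: same manner (nasal), place distance 3 (bilabial→alveolar), same voicing; total 3. Next closest is /b/ at distance 4.

n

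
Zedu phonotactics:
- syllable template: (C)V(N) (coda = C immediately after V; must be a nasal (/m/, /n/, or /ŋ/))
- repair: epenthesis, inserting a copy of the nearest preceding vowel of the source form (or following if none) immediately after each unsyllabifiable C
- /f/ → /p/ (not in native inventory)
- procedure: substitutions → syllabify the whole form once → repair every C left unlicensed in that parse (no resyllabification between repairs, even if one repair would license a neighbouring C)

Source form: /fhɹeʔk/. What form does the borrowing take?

Substitution: /f/ → /p/, giving /phɹeʔk/.
The consonants /p/, /h/, /ʔ/, /k/ cannot be parsed into a legal (C)V(N) syllable (only a nasal (/m/, /n/, or /ŋ/) is licensed in coda position; onsets are limited to one consonant).
Each unlicensed consonant becomes the onset of a new syllable: /p/ → /pe/, /h/ → /he/, /ʔ/ → /ʔe/, /k/ → /ke/.

peheɹeʔeke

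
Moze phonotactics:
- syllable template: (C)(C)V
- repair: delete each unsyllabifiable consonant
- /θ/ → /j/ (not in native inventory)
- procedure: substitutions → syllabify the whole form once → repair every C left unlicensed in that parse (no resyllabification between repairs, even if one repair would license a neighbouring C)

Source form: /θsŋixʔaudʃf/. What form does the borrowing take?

sŋixʔau

Substitution: /θ/ → /j/, giving /jsŋixʔaudʃf/.
Under (C)(C)V, the unsyllabifiable consonants are /j/, /d/, /ʃ/, /f/ (no codas are permitted; onsets may contain at most 2 consonants).
Each unlicensed consonant is deleted: /j/, /d/, /ʃ/, /f/.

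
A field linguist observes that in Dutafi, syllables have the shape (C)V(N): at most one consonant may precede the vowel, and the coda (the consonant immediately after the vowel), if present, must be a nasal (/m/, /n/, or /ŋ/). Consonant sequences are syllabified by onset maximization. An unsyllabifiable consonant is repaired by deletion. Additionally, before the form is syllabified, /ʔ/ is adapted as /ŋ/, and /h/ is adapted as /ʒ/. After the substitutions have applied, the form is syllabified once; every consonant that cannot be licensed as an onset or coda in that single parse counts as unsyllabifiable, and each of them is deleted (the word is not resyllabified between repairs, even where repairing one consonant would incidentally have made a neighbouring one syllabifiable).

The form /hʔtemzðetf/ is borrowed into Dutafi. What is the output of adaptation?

Substitution: /h/ → /ʒ/, /ʔ/ → /ŋ/, giving /ʒŋtemzðetf/.
Under (C)V(N), the unsyllabifiable consonants are /ʒ/, /ŋ/, /z/, /t/, /f/ (only a nasal (/m/, /n/, or /ŋ/) is licensed in coda position; onsets are limited to one consonant).
Deleting the stranded consonants removes /ʒ/, /ŋ/, /z/, /t/, /f/.

temðe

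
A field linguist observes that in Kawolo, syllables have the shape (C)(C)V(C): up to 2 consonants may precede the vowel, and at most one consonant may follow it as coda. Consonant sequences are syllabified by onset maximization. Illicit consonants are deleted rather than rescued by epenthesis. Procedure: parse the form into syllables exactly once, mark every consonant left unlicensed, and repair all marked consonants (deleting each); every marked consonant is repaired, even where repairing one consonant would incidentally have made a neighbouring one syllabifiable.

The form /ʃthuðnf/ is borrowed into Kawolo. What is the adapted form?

The consonants /ʃ/, /n/, /f/ cannot be parsed into a legal (C)(C)V(C) syllable (at most one coda consonant is licensed; onsets may contain at most 2 consonants).
Each unlicensed consonant is deleted: /ʃ/, /n/, /f/.

thuð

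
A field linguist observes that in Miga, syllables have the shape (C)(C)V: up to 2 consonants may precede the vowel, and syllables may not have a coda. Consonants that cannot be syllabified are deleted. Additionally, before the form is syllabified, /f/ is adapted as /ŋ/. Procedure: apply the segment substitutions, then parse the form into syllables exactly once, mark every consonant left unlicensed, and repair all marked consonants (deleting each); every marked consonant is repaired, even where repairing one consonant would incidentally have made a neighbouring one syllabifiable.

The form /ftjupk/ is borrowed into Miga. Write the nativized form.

Substitution: /f/ → /ŋ/, giving /ŋtjupk/.
Under (C)(C)V, the unsyllabifiable consonants are /ŋ/, /p/, /k/ (no codas are permitted; onsets may contain at most 2 consonants).
Each unlicensed consonant is deleted: /ŋ/, /p/, /k/.

tju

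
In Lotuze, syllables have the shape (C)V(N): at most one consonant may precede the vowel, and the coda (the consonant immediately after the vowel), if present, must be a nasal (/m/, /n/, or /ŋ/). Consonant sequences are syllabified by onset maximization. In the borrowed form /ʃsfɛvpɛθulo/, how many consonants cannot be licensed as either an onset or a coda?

The consonants /ʃ/, /s/, /v/ cannot be parsed into a legal (C)V(N) syllable (only a nasal (/m/, /n/, or /ŋ/) is licensed in coda position; onsets are limited to one consonant).

3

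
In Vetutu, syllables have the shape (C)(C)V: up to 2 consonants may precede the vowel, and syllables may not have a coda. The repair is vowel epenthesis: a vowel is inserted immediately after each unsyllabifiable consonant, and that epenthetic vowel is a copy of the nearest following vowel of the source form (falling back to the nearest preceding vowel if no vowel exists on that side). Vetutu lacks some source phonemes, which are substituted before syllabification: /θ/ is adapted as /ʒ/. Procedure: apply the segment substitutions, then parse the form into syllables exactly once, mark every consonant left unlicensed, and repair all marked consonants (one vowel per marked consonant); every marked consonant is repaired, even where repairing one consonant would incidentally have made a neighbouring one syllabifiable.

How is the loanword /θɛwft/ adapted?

Substitution: /θ/ → /ʒ/, giving /ʒɛwft/.
The consonants /w/, /f/, /t/ cannot be parsed into a legal (C)(C)V syllable (no codas are permitted; onsets may contain at most 2 consonants).
Epenthesis after each stranded consonant: /w/ → /wɛ/, /f/ → /fɛ/, /t/ → /tɛ/.

ʒɛwɛfɛtɛ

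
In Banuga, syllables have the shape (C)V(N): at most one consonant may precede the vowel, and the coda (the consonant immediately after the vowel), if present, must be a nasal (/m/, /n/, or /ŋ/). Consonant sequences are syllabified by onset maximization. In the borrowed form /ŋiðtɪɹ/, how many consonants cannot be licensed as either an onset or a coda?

The consonants /ð/, /ɹ/ cannot be parsed into a legal (C)V(N) syllable (only a nasal (/m/, /n/, or /ŋ/) is licensed in coda position; onsets are limited to one consonant).

2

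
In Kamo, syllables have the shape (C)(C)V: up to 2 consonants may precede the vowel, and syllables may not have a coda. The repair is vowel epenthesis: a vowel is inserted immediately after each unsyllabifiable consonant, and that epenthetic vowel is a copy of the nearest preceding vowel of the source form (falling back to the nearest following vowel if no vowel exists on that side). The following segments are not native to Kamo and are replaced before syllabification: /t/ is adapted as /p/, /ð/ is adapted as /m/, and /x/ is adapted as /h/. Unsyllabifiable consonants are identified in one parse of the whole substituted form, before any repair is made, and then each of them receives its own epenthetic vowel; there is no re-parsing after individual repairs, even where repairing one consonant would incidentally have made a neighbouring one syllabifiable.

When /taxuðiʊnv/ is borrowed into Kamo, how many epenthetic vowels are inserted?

After substitution the input is /pahumiʊnv/.
The unsyllabifiable consonants are /n/, /v/; each receives one epenthetic vowel.

2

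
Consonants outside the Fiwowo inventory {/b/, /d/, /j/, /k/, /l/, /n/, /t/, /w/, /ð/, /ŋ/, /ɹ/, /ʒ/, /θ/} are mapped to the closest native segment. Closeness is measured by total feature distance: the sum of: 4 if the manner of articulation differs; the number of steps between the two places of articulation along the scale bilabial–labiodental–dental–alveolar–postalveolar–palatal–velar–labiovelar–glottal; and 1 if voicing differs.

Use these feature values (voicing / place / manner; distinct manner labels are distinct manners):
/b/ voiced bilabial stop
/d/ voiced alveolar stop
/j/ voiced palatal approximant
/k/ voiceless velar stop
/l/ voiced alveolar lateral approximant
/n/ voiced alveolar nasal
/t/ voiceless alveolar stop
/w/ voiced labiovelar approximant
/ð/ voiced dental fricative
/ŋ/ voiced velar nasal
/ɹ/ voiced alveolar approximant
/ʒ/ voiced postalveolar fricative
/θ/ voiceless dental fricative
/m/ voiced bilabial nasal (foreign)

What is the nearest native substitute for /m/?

/n/ is closest: same manner (nasal), place distance 3 (bilabial→alveolar), same voicing; total 3. Next closest is /b/ at distance 4.

n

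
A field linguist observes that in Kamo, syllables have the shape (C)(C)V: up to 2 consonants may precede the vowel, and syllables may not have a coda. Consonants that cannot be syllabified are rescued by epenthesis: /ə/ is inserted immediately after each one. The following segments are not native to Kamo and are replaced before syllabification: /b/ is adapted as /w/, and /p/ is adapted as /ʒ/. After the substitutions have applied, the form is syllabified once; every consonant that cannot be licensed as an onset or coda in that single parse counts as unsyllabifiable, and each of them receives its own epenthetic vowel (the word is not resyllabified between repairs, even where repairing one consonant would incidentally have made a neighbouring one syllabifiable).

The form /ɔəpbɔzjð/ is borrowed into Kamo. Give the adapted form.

Substitution: /p/ → /ʒ/, /b/ → /w/, giving /ɔəʒwɔzjð/.
The consonants /z/, /j/, /ð/ cannot be parsed into a legal (C)(C)V syllable (no codas are permitted; onsets may contain at most 2 consonants).
Epenthesis after each stranded consonant: /z/ → /zə/, /j/ → /jə/, /ð/ → /ðə/.

ɔəʒwɔzəjəðə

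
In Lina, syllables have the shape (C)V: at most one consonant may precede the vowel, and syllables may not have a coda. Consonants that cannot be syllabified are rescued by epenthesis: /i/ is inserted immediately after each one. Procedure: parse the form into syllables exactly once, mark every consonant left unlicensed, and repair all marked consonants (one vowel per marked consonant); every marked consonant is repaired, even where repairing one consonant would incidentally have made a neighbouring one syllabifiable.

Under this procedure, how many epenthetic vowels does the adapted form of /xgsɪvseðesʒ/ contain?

5

The unsyllabifiable consonants are /x/, /g/, /v/, /s/, /ʒ/; each receives one epenthetic vowel.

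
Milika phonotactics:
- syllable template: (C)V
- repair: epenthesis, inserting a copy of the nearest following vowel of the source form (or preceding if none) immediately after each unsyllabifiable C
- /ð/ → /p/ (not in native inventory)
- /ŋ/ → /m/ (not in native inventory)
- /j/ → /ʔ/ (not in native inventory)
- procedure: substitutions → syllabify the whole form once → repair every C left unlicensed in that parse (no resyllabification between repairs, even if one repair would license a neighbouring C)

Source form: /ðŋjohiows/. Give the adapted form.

pomoʔohiowoso

Substitution: /ð/ → /p/, /ŋ/ → /m/, /j/ → /ʔ/, giving /pmʔohiows/.
The consonants /p/, /m/, /w/, /s/ cannot be parsed into a legal (C)V syllable (no codas are permitted; onsets are limited to one consonant).
Inserting the epenthetic vowel yields /p/ → /po/, /m/ → /mo/, /w/ → /wo/, /s/ → /so/.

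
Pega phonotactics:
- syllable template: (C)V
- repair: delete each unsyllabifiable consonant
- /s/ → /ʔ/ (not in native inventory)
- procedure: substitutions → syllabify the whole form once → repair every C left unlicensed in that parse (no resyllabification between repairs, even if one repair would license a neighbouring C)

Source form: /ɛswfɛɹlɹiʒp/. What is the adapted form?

ɛfɛɹi

Substitution: /s/ → /ʔ/, giving /ɛʔwfɛɹlɹiʒp/.
The consonants /ʔ/, /w/, /ɹ/, /l/, /ʒ/, /p/ cannot be parsed into a legal (C)V syllable (no codas are permitted; onsets are limited to one consonant).
Each unlicensed consonant is deleted: /ʔ/, /w/, /ɹ/, /l/, /ʒ/, /p/.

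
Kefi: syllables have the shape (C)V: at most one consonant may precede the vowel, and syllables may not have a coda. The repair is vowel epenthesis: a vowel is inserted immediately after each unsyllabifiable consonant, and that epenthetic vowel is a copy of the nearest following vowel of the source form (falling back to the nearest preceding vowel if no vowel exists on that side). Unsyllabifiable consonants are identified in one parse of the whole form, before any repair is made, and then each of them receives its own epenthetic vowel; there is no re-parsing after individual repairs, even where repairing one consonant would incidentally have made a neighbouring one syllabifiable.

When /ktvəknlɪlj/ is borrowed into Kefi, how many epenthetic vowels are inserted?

The unsyllabifiable consonants are /k/, /t/, /k/, /n/, /l/, /j/; each receives one epenthetic vowel.

6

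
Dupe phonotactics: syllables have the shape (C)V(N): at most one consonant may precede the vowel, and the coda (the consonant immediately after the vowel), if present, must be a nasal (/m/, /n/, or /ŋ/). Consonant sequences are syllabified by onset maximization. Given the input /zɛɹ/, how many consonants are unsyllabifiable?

The consonants /ɹ/ cannot be parsed into a legal (C)V(N) syllable (only a nasal (/m/, /n/, or /ŋ/) is licensed in coda position; onsets are limited to one consonant).

1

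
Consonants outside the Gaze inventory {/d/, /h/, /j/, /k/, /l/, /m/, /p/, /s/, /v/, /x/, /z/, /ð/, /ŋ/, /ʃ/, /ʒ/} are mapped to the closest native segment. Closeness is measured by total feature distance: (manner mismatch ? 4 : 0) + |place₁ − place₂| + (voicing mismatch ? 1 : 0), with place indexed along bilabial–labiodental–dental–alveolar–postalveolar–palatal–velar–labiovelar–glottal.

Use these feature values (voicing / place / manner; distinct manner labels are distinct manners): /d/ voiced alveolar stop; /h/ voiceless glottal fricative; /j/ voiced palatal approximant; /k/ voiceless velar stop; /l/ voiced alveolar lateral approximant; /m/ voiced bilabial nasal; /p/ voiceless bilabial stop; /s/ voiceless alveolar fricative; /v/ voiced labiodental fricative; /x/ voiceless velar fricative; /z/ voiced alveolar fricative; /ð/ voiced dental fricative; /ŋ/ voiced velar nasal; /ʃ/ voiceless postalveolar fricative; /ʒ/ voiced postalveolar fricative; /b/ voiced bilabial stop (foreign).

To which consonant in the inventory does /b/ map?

/p/ is closest: same manner (stop), place distance 0 (bilabial→bilabial), voicing differs (+1); total 1. Next closest is /d/ at distance 3.

p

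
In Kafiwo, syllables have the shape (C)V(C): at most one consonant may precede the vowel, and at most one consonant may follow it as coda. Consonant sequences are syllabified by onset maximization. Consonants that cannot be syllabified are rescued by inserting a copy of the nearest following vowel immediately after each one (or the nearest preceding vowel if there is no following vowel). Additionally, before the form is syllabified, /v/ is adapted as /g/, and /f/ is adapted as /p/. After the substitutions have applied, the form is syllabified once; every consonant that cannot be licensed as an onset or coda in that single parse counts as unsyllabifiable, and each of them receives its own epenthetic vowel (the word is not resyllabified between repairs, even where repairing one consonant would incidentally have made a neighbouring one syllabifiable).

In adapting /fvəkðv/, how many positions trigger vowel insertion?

After substitution the input is /pgəkðg/.
The unsyllabifiable consonants are /p/, /ð/, /g/; each receives one epenthetic vowel.

3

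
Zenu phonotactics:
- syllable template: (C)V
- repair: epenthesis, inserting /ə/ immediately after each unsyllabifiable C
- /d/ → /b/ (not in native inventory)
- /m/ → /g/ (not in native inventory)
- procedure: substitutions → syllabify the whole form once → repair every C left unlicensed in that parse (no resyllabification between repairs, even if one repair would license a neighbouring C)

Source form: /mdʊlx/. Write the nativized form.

gəbʊləxə

Substitution: /m/ → /g/, /d/ → /b/, giving /gbʊlx/.
The consonants /g/, /l/, /x/ cannot be parsed into a legal (C)V syllable (no codas are permitted; onsets are limited to one consonant).
Epenthesis after each stranded consonant: /g/ → /gə/, /l/ → /lə/, /x/ → /xə/.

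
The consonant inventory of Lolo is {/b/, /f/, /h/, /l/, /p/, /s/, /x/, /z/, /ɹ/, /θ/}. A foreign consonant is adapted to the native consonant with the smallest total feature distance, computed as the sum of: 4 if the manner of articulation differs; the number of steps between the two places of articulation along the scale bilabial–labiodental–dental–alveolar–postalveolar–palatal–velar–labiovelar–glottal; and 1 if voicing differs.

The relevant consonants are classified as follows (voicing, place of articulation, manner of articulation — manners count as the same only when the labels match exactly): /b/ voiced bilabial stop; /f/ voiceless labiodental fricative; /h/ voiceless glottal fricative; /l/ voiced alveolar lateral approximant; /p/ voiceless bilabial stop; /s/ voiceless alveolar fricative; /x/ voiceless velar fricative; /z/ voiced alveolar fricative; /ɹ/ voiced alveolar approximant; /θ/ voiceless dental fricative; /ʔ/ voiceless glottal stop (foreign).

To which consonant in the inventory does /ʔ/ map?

h

/h/ is closest: manner differs (stop→fricative, +4), place distance 0 (glottal→glottal), same voicing; total 4. Next closest is /x/ at distance 6.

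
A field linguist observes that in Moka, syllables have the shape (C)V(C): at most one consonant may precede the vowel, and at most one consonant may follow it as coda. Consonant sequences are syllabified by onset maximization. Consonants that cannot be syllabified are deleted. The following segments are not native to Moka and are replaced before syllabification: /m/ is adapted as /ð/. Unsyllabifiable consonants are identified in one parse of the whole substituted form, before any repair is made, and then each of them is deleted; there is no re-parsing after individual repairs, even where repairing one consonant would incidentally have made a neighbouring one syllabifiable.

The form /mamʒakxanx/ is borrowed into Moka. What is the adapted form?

ðaðʒakxan

Substitution: /m/ → /ð/, giving /ðaðʒakxanx/.
The consonants /x/ cannot be parsed into a legal (C)V(C) syllable (at most one coda consonant is licensed; onsets are limited to one consonant).
Deleting the stranded consonants removes /x/.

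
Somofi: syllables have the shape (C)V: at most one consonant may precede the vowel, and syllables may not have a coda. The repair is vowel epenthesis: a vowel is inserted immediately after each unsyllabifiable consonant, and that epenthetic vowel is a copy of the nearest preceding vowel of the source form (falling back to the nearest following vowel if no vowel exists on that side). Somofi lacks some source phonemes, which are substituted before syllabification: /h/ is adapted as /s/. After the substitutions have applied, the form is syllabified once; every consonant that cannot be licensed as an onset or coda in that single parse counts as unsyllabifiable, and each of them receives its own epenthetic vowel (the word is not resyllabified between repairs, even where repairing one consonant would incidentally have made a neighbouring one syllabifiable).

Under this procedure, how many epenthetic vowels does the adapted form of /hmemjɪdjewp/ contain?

5

After substitution the input is /smemjɪdjewp/.
The unsyllabifiable consonants are /s/, /m/, /d/, /w/, /p/; each receives one epenthetic vowel.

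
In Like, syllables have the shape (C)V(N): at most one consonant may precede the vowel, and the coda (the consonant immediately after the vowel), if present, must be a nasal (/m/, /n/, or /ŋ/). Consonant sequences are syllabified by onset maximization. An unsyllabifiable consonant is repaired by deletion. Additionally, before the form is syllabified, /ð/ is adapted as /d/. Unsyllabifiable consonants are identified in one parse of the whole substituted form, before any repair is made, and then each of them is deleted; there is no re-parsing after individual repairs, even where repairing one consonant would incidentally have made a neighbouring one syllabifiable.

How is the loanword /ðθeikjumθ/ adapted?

Substitution: /ð/ → /d/, giving /dθeikjumθ/.
Syllabifying with onset maximization leaves /d/, /k/, /θ/ stranded (only a nasal (/m/, /n/, or /ŋ/) is licensed in coda position; onsets are limited to one consonant).
Deletion applies to /d/, /k/, /θ/.

θeijum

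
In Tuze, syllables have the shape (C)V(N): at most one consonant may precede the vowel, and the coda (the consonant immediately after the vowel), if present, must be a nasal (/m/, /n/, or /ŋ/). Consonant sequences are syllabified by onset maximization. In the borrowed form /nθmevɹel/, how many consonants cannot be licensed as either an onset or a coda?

Syllabifying with onset maximization leaves /n/, /θ/, /v/, /l/ stranded (only a nasal (/m/, /n/, or /ŋ/) is licensed in coda position; onsets are limited to one consonant).

4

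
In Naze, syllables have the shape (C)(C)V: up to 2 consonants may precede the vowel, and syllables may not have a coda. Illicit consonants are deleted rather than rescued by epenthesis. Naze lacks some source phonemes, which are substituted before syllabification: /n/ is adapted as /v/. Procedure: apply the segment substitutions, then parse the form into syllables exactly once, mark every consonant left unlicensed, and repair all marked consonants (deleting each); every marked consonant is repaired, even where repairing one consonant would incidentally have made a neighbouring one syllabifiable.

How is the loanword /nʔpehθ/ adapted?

ʔpe

Substitution: /n/ → /v/, giving /vʔpehθ/.
Syllabifying with onset maximization leaves /v/, /h/, /θ/ stranded (no codas are permitted; onsets may contain at most 2 consonants).
Deletion applies to /v/, /h/, /θ/.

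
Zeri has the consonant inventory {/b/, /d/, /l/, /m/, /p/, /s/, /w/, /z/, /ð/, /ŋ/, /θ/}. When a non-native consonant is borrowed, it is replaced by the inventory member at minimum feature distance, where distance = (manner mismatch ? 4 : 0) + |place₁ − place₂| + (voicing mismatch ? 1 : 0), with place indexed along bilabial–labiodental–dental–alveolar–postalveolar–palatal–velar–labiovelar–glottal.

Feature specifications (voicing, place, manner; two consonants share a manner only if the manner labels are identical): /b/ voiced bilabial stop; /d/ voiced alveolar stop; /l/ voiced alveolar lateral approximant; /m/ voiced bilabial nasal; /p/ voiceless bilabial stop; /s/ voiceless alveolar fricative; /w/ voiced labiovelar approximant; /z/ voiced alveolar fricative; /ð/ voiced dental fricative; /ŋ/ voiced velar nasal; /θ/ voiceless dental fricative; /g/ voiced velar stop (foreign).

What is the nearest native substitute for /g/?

d

/d/ is closest: same manner (stop), place distance 3 (velar→alveolar), same voicing; total 3. Next closest is /ŋ/ at distance 4.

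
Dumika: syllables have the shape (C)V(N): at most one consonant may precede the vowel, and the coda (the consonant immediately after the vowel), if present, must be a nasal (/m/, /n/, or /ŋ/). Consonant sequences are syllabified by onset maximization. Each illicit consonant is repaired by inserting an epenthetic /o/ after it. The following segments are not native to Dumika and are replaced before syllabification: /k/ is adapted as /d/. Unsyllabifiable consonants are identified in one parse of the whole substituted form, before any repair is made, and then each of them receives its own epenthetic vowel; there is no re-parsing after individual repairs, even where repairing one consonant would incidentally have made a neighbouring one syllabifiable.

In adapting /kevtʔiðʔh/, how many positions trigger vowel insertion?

After substitution the input is /devtʔiðʔh/.
The unsyllabifiable consonants are /v/, /t/, /ð/, /ʔ/, /h/; each receives one epenthetic vowel.

5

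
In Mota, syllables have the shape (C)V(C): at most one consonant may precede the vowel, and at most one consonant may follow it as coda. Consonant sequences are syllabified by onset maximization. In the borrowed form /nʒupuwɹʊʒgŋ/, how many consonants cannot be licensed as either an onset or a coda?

3

Syllabifying with onset maximization leaves /n/, /g/, /ŋ/ stranded (at most one coda consonant is licensed; onsets are limited to one consonant).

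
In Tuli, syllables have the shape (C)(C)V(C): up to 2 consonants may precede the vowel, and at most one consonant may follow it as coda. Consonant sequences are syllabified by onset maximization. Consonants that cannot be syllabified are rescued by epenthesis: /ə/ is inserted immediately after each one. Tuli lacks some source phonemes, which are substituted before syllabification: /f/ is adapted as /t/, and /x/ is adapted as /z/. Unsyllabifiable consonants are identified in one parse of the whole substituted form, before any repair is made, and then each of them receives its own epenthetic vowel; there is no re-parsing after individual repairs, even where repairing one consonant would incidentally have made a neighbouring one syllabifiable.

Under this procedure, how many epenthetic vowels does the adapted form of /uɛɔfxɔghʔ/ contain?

2

After substitution the input is /uɛɔtzɔghʔ/.
The unsyllabifiable consonants are /h/, /ʔ/; each receives one epenthetic vowel.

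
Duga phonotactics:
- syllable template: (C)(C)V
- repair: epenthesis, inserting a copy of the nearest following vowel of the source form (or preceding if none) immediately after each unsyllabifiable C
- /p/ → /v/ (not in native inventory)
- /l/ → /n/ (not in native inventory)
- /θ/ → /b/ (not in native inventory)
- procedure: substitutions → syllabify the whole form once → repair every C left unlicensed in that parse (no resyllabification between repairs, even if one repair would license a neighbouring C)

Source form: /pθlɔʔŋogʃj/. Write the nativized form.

vɔbnɔʔŋogoʃojo

Substitution: /p/ → /v/, /θ/ → /b/, /l/ → /n/, giving /vbnɔʔŋogʃj/.
Syllabifying with onset maximization leaves /v/, /g/, /ʃ/, /j/ stranded (no codas are permitted; onsets may contain at most 2 consonants).
Epenthesis after each stranded consonant: /v/ → /vɔ/, /g/ → /go/, /ʃ/ → /ʃo/, /j/ → /jo/.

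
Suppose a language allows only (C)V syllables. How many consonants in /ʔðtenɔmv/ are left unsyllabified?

4

Under (C)V, the unsyllabifiable consonants are /ʔ/, /ð/, /m/, /v/ (no codas are permitted; onsets are limited to one consonant).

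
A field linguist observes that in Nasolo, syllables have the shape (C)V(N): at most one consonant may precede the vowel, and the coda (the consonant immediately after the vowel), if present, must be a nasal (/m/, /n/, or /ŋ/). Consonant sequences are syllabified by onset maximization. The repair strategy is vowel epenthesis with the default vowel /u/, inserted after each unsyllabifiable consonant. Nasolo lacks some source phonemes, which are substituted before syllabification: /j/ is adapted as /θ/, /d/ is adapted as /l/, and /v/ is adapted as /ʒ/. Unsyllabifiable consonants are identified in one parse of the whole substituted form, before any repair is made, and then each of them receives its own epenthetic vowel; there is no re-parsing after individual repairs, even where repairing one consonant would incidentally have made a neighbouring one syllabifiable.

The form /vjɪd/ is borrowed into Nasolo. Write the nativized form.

Substitution: /v/ → /ʒ/, /j/ → /θ/, /d/ → /l/, giving /ʒθɪl/.
Under (C)V(N), the unsyllabifiable consonants are /ʒ/, /l/ (only a nasal (/m/, /n/, or /ŋ/) is licensed in coda position; onsets are limited to one consonant).
Inserting the epenthetic vowel yields /ʒ/ → /ʒu/, /l/ → /lu/.

ʒuθɪlu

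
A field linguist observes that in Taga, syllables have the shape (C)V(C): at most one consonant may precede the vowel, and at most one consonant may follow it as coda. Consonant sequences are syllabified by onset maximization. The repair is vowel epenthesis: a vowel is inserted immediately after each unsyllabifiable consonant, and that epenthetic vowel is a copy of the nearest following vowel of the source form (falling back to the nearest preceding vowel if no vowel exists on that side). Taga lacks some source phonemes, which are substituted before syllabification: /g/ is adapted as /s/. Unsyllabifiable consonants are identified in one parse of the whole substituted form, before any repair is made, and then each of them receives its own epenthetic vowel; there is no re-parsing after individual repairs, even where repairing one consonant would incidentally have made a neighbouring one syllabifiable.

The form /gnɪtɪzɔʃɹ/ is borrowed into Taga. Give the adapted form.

Substitution: /g/ → /s/, giving /snɪtɪzɔʃɹ/.
Syllabifying with onset maximization leaves /s/, /ɹ/ stranded (at most one coda consonant is licensed; onsets are limited to one consonant).
Each unlicensed consonant becomes the onset of a new syllable: /s/ → /sɪ/, /ɹ/ → /ɹɔ/.

sɪnɪtɪzɔʃɹɔ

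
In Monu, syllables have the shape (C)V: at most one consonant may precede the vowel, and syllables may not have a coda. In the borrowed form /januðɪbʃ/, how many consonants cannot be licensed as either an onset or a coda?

The consonants /b/, /ʃ/ cannot be parsed into a legal (C)V syllable (no codas are permitted; onsets are limited to one consonant).

2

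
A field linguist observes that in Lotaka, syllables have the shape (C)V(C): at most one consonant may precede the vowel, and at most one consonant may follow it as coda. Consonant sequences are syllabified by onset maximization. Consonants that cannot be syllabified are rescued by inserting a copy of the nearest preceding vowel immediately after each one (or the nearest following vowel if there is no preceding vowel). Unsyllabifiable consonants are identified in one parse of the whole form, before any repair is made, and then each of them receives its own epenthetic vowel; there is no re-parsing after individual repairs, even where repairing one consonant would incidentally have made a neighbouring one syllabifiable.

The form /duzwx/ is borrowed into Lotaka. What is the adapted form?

duzwuxu

The consonants /w/, /x/ cannot be parsed into a legal (C)V(C) syllable (at most one coda consonant is licensed; onsets are limited to one consonant).
Inserting the epenthetic vowel yields /w/ → /wu/, /x/ → /xu/.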